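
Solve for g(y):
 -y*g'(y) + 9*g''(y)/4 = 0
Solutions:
 g(y) = C1 + C2*erfi(sqrt(2)*y/3)


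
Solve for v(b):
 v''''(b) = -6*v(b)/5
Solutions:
 v(b) = (C1*sin(10^(3/4)*3^(1/4)*b/10) + C2*cos(10^(3/4)*3^(1/4)*b/10))*exp(-10^(3/4)*3^(1/4)*b/10) + (C3*sin(10^(3/4)*3^(1/4)*b/10) + C4*cos(10^(3/4)*3^(1/4)*b/10))*exp(10^(3/4)*3^(1/4)*b/10)


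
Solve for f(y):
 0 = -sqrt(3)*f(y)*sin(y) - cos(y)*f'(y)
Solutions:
 f(y) = C1*cos(y)^(sqrt(3))


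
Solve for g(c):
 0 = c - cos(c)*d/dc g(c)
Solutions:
 g(c) = C1 + Integral(c/cos(c), c)


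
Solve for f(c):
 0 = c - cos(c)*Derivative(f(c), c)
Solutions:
 f(c) = C1 + Integral(c/cos(c), c)


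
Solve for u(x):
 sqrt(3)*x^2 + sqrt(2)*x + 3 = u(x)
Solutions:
 u(x) = sqrt(3)*x^2 + sqrt(2)*x + 3


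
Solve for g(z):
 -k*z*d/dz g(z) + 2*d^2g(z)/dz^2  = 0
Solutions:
 g(z) = Piecewise((-sqrt(pi)*C1*erf(z*sqrt(-k)/2)/sqrt(-k) - C2, (k > 0) | (k < 0)), (-C1*z - C2, True))


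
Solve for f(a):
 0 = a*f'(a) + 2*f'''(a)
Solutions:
 f(a) = C1 + Integral(C2*airyai(-2^(2/3)*a/2) + C3*airybi(-2^(2/3)*a/2), a)


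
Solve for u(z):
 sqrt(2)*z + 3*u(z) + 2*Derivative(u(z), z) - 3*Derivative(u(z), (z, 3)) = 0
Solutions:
 u(z) = C1*exp(-2^(1/3)*z*(4/(sqrt(697) + 27)^(1/3) + 2^(1/3)*(sqrt(697) + 27)^(1/3))/12)*sin(2^(1/3)*sqrt(3)*z*(-2^(1/3)*(sqrt(697) + 27)^(1/3) + 4/(sqrt(697) + 27)^(1/3))/12) + C2*exp(-2^(1/3)*z*(4/(sqrt(697) + 27)^(1/3) + 2^(1/3)*(sqrt(697) + 27)^(1/3))/12)*cos(2^(1/3)*sqrt(3)*z*(-2^(1/3)*(sqrt(697) + 27)^(1/3) + 4/(sqrt(697) + 27)^(1/3))/12) + C3*exp(2^(1/3)*z*(4/(sqrt(697) + 27)^(1/3) + 2^(1/3)*(sqrt(697) + 27)^(1/3))/6) - sqrt(2)*z/3 + 2*sqrt(2)/9


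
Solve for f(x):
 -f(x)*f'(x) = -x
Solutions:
 f(x) = -sqrt(C1 + x^2)
 f(x) = sqrt(C1 + x^2)


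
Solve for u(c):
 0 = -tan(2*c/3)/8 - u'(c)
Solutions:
 u(c) = C1 + 3*log(cos(2*c/3))/16


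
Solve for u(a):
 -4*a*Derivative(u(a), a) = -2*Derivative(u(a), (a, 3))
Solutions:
 u(a) = C1 + Integral(C2*airyai(2^(1/3)*a) + C3*airybi(2^(1/3)*a), a)


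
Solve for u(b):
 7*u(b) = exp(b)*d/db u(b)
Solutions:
 u(b) = C1*exp(-7*exp(-b))


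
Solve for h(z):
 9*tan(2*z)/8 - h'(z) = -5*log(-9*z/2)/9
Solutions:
 h(z) = C1 + 5*z*log(-z)/9 - 5*z/9 - 5*z*log(2)/9 + 10*z*log(3)/9 - 9*log(cos(2*z))/16


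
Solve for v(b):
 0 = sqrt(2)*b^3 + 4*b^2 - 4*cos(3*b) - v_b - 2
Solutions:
 v(b) = C1 + sqrt(2)*b^4/4 + 4*b^3/3 - 2*b - 4*sin(3*b)/3


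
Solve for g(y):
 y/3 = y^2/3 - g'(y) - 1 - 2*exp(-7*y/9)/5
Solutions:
 g(y) = C1 + y^3/9 - y^2/6 - y + 18*exp(-7*y/9)/35


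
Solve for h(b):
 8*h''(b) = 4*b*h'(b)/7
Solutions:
 h(b) = C1 + C2*erfi(sqrt(7)*b/14)


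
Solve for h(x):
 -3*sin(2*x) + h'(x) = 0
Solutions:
 h(x) = C1 - 3*cos(2*x)/2


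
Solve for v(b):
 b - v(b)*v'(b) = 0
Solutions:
 v(b) = -sqrt(C1 + b^2)
 v(b) = sqrt(C1 + b^2)


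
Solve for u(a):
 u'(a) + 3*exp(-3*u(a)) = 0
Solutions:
 u(a) = log(C1 - 9*a)/3
 u(a) = log((-3^(1/3) - 3^(5/6)*I)*(C1 - 3*a)^(1/3)/2)
 u(a) = log((-3^(1/3) + 3^(5/6)*I)*(C1 - 3*a)^(1/3)/2)


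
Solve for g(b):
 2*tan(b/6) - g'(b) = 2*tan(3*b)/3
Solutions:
 g(b) = C1 - 12*log(cos(b/6)) + 2*log(cos(3*b))/9


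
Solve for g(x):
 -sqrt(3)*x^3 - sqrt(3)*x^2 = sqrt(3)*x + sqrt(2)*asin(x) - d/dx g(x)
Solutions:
 g(x) = C1 + sqrt(3)*x^4/4 + sqrt(3)*x^3/3 + sqrt(3)*x^2/2 + sqrt(2)*(x*asin(x) + sqrt(1 - x^2))


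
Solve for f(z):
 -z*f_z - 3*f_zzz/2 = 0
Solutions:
 f(z) = C1 + Integral(C2*airyai(-2^(1/3)*3^(2/3)*z/3) + C3*airybi(-2^(1/3)*3^(2/3)*z/3), z)


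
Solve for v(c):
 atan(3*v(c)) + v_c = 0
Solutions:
 Integral(1/atan(3*_y), (_y, v(c))) = C1 - c


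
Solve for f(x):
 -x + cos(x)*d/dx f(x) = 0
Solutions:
 f(x) = C1 + Integral(x/cos(x), x)


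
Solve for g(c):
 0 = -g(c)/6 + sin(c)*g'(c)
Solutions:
 g(c) = C1*(cos(c) - 1)^(1/12)/(cos(c) + 1)^(1/12)


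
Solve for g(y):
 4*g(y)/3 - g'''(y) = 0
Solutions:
 g(y) = C3*exp(6^(2/3)*y/3) + (C1*sin(2^(2/3)*3^(1/6)*y/2) + C2*cos(2^(2/3)*3^(1/6)*y/2))*exp(-6^(2/3)*y/6)


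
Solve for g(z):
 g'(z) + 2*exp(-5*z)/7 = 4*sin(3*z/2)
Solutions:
 g(z) = C1 - 8*cos(3*z/2)/3 + 2*exp(-5*z)/35


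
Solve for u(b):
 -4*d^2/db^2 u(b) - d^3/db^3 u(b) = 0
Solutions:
 u(b) = C1 + C2*b + C3*exp(-4*b)


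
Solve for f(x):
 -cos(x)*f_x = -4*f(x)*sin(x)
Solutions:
 f(x) = C1/cos(x)^4


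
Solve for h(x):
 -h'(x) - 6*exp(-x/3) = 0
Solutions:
 h(x) = C1 + 18*exp(-x/3)


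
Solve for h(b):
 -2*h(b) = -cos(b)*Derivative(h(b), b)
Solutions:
 h(b) = C1*(sin(b) + 1)/(sin(b) - 1)


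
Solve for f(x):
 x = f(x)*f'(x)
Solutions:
 f(x) = -sqrt(C1 + x^2)
 f(x) = sqrt(C1 + x^2)


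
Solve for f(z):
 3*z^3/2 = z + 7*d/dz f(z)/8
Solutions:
 f(z) = C1 + 3*z^4/7 - 4*z^2/7


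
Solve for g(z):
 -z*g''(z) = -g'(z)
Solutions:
 g(z) = C1 + C2*z^2


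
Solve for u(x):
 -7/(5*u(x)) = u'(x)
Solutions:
 u(x) = -sqrt(C1 - 70*x)/5
 u(x) = sqrt(C1 - 70*x)/5


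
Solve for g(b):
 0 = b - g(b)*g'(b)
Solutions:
 g(b) = -sqrt(C1 + b^2)
 g(b) = sqrt(C1 + b^2)


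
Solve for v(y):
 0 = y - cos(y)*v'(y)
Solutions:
 v(y) = C1 + Integral(y/cos(y), y)


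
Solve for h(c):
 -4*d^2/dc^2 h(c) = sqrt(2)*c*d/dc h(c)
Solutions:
 h(c) = C1 + C2*erf(2^(3/4)*c/4)


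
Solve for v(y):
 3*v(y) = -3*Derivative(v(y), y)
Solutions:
 v(y) = C1*exp(-y)


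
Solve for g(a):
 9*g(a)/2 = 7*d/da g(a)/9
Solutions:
 g(a) = C1*exp(81*a/14)


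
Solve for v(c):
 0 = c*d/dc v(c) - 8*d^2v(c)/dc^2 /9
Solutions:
 v(c) = C1 + C2*erfi(3*c/4)


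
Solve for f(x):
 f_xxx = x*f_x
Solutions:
 f(x) = C1 + Integral(C2*airyai(x) + C3*airybi(x), x)


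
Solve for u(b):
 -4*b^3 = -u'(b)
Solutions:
 u(b) = C1 + b^4


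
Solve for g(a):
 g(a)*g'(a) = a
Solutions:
 g(a) = -sqrt(C1 + a^2)
 g(a) = sqrt(C1 + a^2)


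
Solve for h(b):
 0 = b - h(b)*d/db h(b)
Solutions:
 h(b) = -sqrt(C1 + b^2)
 h(b) = sqrt(C1 + b^2)


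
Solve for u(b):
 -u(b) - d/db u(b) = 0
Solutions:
 u(b) = C1*exp(-b)


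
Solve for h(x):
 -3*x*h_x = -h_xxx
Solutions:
 h(x) = C1 + Integral(C2*airyai(3^(1/3)*x) + C3*airybi(3^(1/3)*x), x)


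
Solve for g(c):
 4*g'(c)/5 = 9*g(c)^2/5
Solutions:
 g(c) = -4/(C1 + 9*c)


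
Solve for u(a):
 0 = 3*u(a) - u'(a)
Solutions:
 u(a) = C1*exp(3*a)


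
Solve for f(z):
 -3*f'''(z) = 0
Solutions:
 f(z) = C1 + C2*z + C3*z^2


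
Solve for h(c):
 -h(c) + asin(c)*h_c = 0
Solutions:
 h(c) = C1*exp(Integral(1/asin(c), c))


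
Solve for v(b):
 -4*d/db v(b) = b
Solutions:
 v(b) = C1 - b^2/8


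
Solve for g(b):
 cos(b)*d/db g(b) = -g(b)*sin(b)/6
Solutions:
 g(b) = C1*cos(b)^(1/6)


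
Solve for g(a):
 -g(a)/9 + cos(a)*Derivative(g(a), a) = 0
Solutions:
 g(a) = C1*(sin(a) + 1)^(1/18)/(sin(a) - 1)^(1/18)


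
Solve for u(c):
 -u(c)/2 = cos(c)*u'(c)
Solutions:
 u(c) = C1*(sin(c) - 1)^(1/4)/(sin(c) + 1)^(1/4)


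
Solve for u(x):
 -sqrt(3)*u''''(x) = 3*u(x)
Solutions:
 u(x) = (C1*sin(sqrt(2)*3^(1/8)*x/2) + C2*cos(sqrt(2)*3^(1/8)*x/2))*exp(-sqrt(2)*3^(1/8)*x/2) + (C3*sin(sqrt(2)*3^(1/8)*x/2) + C4*cos(sqrt(2)*3^(1/8)*x/2))*exp(sqrt(2)*3^(1/8)*x/2)


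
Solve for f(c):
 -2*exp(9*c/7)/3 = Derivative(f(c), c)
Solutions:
 f(c) = C1 - 14*exp(9*c/7)/27


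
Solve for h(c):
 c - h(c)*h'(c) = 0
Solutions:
 h(c) = -sqrt(C1 + c^2)
 h(c) = sqrt(C1 + c^2)


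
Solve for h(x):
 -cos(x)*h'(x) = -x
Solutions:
 h(x) = C1 + Integral(x/cos(x), x)


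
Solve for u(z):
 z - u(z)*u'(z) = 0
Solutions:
 u(z) = -sqrt(C1 + z^2)
 u(z) = sqrt(C1 + z^2)


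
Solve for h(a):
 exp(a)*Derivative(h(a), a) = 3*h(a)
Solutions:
 h(a) = C1*exp(-3*exp(-a))


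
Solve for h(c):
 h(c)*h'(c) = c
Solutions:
 h(c) = -sqrt(C1 + c^2)
 h(c) = sqrt(C1 + c^2)


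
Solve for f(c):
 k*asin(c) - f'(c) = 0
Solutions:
 f(c) = C1 + k*(c*asin(c) + sqrt(1 - c^2))


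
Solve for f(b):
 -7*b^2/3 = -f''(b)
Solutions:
 f(b) = C1 + C2*b + 7*b^4/36


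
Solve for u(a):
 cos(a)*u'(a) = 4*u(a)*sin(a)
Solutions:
 u(a) = C1/cos(a)^4


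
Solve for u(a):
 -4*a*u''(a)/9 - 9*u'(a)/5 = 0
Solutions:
 u(a) = C1 + C2/a^(61/20)


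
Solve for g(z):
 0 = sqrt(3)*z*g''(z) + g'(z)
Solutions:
 g(z) = C1 + C2*z^(1 - sqrt(3)/3)


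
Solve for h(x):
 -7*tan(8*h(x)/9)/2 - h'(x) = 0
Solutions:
 h(x) = -9*asin(C1*exp(-28*x/9))/8 + 9*pi/8
 h(x) = 9*asin(C1*exp(-28*x/9))/8


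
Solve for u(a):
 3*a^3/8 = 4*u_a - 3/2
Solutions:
 u(a) = C1 + 3*a^4/128 + 3*a/8


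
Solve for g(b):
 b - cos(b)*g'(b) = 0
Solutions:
 g(b) = C1 + Integral(b/cos(b), b)


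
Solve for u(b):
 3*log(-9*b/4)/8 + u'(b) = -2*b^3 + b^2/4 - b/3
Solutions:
 u(b) = C1 - b^4/2 + b^3/12 - b^2/6 - 3*b*log(-b)/8 + 3*b*(-2*log(3) + 1 + 2*log(2))/8


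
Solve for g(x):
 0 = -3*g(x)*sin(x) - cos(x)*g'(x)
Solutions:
 g(x) = C1*cos(x)^3


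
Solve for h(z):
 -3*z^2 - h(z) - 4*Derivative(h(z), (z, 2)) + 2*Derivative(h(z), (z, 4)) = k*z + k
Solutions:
 h(z) = C1*exp(-z*sqrt(1 + sqrt(6)/2)) + C2*exp(z*sqrt(1 + sqrt(6)/2)) + C3*sin(z*sqrt(-1 + sqrt(6)/2)) + C4*cos(z*sqrt(-1 + sqrt(6)/2)) - k*z - k - 3*z^2 + 24


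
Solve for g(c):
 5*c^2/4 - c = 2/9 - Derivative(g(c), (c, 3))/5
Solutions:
 g(c) = C1 + C2*c + C3*c^2 - 5*c^5/48 + 5*c^4/24 + 5*c^3/27


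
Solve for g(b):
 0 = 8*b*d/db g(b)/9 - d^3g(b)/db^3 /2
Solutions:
 g(b) = C1 + Integral(C2*airyai(2*6^(1/3)*b/3) + C3*airybi(2*6^(1/3)*b/3), b)


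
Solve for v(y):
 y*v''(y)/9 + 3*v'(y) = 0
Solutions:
 v(y) = C1 + C2/y^26


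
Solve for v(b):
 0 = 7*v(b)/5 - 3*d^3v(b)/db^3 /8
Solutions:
 v(b) = C3*exp(2*15^(2/3)*7^(1/3)*b/15) + (C1*sin(3^(1/6)*5^(2/3)*7^(1/3)*b/5) + C2*cos(3^(1/6)*5^(2/3)*7^(1/3)*b/5))*exp(-15^(2/3)*7^(1/3)*b/15)


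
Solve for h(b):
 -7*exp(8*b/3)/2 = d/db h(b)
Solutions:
 h(b) = C1 - 21*exp(8*b/3)/16


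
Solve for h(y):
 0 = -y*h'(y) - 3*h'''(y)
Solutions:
 h(y) = C1 + Integral(C2*airyai(-3^(2/3)*y/3) + C3*airybi(-3^(2/3)*y/3), y)


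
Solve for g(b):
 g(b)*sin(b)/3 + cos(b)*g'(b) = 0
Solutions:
 g(b) = C1*cos(b)^(1/3)


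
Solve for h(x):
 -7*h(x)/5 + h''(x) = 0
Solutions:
 h(x) = C1*exp(-sqrt(35)*x/5) + C2*exp(sqrt(35)*x/5)


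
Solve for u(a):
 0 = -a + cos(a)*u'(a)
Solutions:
 u(a) = C1 + Integral(a/cos(a), a)


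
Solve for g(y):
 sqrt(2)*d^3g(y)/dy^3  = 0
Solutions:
 g(y) = C1 + C2*y + C3*y^2


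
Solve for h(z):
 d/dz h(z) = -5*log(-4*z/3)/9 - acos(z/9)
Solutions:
 h(z) = C1 - 5*z*log(-z)/9 - z*acos(z/9) - 10*z*log(2)/9 + 5*z/9 + 5*z*log(3)/9 + sqrt(81 - z^2)


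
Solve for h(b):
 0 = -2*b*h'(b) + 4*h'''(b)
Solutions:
 h(b) = C1 + Integral(C2*airyai(2^(2/3)*b/2) + C3*airybi(2^(2/3)*b/2), b)


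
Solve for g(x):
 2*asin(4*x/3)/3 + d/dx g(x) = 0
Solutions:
 g(x) = C1 - 2*x*asin(4*x/3)/3 - sqrt(9 - 16*x^2)/6


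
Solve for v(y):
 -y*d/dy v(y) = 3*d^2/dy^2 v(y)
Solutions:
 v(y) = C1 + C2*erf(sqrt(6)*y/6)


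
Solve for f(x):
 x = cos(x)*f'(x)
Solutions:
 f(x) = C1 + Integral(x/cos(x), x)


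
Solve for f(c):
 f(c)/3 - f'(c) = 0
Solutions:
 f(c) = C1*exp(c/3)


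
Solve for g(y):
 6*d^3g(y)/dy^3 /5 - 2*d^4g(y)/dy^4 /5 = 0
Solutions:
 g(y) = C1 + C2*y + C3*y^2 + C4*exp(3*y)


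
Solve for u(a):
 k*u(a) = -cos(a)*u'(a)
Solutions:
 u(a) = C1*exp(k*(log(sin(a) - 1) - log(sin(a) + 1))/2)


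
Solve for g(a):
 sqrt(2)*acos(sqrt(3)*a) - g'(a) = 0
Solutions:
 g(a) = C1 + sqrt(2)*(a*acos(sqrt(3)*a) - sqrt(3)*sqrt(1 - 3*a^2)/3)


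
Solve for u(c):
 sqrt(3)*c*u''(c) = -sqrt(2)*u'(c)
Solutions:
 u(c) = C1 + C2*c^(1 - sqrt(6)/3)


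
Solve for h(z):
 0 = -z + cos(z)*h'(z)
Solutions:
 h(z) = C1 + Integral(z/cos(z), z)


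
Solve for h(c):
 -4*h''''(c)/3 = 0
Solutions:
 h(c) = C1 + C2*c + C3*c^2 + C4*c^3


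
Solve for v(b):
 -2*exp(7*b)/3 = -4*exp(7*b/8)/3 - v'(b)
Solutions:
 v(b) = C1 - 32*exp(7*b/8)/21 + 2*exp(7*b)/21


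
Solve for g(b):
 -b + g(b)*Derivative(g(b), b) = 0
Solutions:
 g(b) = -sqrt(C1 + b^2)
 g(b) = sqrt(C1 + b^2)


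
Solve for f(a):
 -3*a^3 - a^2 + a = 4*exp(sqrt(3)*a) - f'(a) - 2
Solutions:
 f(a) = C1 + 3*a^4/4 + a^3/3 - a^2/2 - 2*a + 4*sqrt(3)*exp(sqrt(3)*a)/3


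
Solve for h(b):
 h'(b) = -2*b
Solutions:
 h(b) = C1 - b^2


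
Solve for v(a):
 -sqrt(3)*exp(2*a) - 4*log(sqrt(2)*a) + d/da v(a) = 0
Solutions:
 v(a) = C1 + 4*a*log(a) + 2*a*(-2 + log(2)) + sqrt(3)*exp(2*a)/2


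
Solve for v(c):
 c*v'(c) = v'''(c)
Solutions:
 v(c) = C1 + Integral(C2*airyai(c) + C3*airybi(c), c)


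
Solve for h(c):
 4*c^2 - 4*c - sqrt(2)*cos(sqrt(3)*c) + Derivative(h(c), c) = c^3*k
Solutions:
 h(c) = C1 + c^4*k/4 - 4*c^3/3 + 2*c^2 + sqrt(6)*sin(sqrt(3)*c)/3


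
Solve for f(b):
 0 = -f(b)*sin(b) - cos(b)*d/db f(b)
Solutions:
 f(b) = C1*cos(b)


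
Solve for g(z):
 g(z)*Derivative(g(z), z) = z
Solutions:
 g(z) = -sqrt(C1 + z^2)
 g(z) = sqrt(C1 + z^2)


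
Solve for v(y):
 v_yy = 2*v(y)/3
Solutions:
 v(y) = C1*exp(-sqrt(6)*y/3) + C2*exp(sqrt(6)*y/3)


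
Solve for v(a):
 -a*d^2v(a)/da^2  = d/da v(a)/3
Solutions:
 v(a) = C1 + C2*a^(2/3)


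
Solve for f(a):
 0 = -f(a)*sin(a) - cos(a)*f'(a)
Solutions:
 f(a) = C1*cos(a)


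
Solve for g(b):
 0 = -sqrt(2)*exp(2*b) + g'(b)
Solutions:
 g(b) = C1 + sqrt(2)*exp(2*b)/2


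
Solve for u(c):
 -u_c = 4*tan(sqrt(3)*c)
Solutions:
 u(c) = C1 + 4*sqrt(3)*log(cos(sqrt(3)*c))/3


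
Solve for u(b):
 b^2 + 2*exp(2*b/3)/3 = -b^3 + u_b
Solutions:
 u(b) = C1 + b^4/4 + b^3/3 + exp(2*b/3)


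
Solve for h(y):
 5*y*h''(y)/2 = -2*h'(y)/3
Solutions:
 h(y) = C1 + C2*y^(11/15)


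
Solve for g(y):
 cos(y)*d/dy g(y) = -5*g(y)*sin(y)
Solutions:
 g(y) = C1*cos(y)^5


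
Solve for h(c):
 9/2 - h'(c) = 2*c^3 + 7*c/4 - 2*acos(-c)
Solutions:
 h(c) = C1 - c^4/2 - 7*c^2/8 + 2*c*acos(-c) + 9*c/2 + 2*sqrt(1 - c^2)


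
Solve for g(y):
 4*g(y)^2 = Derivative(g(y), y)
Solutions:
 g(y) = -1/(C1 + 4*y)


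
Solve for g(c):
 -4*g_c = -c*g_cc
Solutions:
 g(c) = C1 + C2*c^5


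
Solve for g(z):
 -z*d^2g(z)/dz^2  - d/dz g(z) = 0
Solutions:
 g(z) = C1 + C2*log(z)


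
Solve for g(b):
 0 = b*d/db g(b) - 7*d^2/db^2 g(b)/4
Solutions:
 g(b) = C1 + C2*erfi(sqrt(14)*b/7)


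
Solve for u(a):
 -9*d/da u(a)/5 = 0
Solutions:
 u(a) = C1


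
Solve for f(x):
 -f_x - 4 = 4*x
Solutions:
 f(x) = C1 - 2*x^2 - 4*x


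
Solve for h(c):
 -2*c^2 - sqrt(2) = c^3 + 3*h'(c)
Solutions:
 h(c) = C1 - c^4/12 - 2*c^3/9 - sqrt(2)*c/3


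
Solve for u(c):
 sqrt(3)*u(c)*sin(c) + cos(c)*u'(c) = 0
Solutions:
 u(c) = C1*cos(c)^(sqrt(3))


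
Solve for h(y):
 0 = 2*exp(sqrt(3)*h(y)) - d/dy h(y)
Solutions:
 h(y) = sqrt(3)*(2*log(-1/(C1 + 2*y)) - log(3))/6


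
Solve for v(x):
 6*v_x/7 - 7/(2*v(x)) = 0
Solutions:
 v(x) = -sqrt(C1 + 294*x)/6
 v(x) = sqrt(C1 + 294*x)/6


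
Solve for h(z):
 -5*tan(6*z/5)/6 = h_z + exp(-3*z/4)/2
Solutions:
 h(z) = C1 - 25*log(tan(6*z/5)^2 + 1)/72 + 2*exp(-3*z/4)/3


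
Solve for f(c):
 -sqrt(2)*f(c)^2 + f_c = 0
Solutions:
 f(c) = -1/(C1 + sqrt(2)*c)


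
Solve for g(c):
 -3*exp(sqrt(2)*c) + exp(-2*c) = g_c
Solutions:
 g(c) = C1 - 3*sqrt(2)*exp(sqrt(2)*c)/2 - exp(-2*c)/2


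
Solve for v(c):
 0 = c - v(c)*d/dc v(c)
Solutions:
 v(c) = -sqrt(C1 + c^2)
 v(c) = sqrt(C1 + c^2)


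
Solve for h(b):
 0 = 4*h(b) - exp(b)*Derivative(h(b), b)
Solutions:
 h(b) = C1*exp(-4*exp(-b))


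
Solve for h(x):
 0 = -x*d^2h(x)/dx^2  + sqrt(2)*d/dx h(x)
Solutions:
 h(x) = C1 + C2*x^(1 + sqrt(2))


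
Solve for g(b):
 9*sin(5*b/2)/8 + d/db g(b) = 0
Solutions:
 g(b) = C1 + 9*cos(5*b/2)/20


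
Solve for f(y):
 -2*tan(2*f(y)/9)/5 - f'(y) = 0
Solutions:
 f(y) = -9*asin(C1*exp(-4*y/45))/2 + 9*pi/2
 f(y) = 9*asin(C1*exp(-4*y/45))/2


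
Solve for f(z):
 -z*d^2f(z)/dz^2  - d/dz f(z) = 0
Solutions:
 f(z) = C1 + C2*log(z)


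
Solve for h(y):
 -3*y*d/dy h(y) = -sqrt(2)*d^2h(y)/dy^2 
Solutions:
 h(y) = C1 + C2*erfi(2^(1/4)*sqrt(3)*y/2)


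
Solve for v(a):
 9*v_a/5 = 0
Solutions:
 v(a) = C1


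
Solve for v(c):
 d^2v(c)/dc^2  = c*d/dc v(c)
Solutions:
 v(c) = C1 + C2*erfi(sqrt(2)*c/2)


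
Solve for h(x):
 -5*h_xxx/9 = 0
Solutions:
 h(x) = C1 + C2*x + C3*x^2


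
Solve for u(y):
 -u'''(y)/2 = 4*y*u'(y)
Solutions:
 u(y) = C1 + Integral(C2*airyai(-2*y) + C3*airybi(-2*y), y)


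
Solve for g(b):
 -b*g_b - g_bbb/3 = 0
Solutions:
 g(b) = C1 + Integral(C2*airyai(-3^(1/3)*b) + C3*airybi(-3^(1/3)*b), b)


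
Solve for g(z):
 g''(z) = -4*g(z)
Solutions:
 g(z) = C1*sin(2*z) + C2*cos(2*z)


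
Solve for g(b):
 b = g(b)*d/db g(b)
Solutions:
 g(b) = -sqrt(C1 + b^2)
 g(b) = sqrt(C1 + b^2)


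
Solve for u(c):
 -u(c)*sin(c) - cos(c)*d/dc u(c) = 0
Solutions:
 u(c) = C1*cos(c)


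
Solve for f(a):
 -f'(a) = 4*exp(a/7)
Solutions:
 f(a) = C1 - 28*exp(a/7)


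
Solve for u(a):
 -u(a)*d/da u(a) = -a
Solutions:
 u(a) = -sqrt(C1 + a^2)
 u(a) = sqrt(C1 + a^2)


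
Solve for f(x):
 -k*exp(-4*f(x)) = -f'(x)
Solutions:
 f(x) = log(-I*(C1 + 4*k*x)^(1/4))
 f(x) = log(I*(C1 + 4*k*x)^(1/4))
 f(x) = log(-(C1 + 4*k*x)^(1/4))
 f(x) = log(C1 + 4*k*x)/4


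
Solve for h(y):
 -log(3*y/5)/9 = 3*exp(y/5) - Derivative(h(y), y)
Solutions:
 h(y) = C1 + y*log(y)/9 + y*(-log(5) - 1 + log(3))/9 + 15*exp(y/5)


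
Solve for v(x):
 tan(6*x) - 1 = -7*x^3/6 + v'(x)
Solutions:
 v(x) = C1 + 7*x^4/24 - x - log(cos(6*x))/6


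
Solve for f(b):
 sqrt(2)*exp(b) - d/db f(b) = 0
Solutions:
 f(b) = C1 + sqrt(2)*exp(b)


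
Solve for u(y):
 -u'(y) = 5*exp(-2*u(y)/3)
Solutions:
 u(y) = 3*log(-sqrt(C1 - 5*y)) - 3*log(3) + 3*log(6)/2
 u(y) = 3*log(C1 - 5*y)/2 - 3*log(3) + 3*log(6)/2


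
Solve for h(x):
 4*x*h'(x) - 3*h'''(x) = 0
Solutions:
 h(x) = C1 + Integral(C2*airyai(6^(2/3)*x/3) + C3*airybi(6^(2/3)*x/3), x)


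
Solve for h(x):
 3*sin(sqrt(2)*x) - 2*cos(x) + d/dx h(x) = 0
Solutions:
 h(x) = C1 + 2*sin(x) + 3*sqrt(2)*cos(sqrt(2)*x)/2


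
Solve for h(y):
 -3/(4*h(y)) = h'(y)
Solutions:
 h(y) = -sqrt(C1 - 6*y)/2
 h(y) = sqrt(C1 - 6*y)/2


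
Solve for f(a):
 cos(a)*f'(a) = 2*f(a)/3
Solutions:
 f(a) = C1*(sin(a) + 1)^(1/3)/(sin(a) - 1)^(1/3)


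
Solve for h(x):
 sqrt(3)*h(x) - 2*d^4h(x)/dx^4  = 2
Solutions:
 h(x) = C1*exp(-2^(3/4)*3^(1/8)*x/2) + C2*exp(2^(3/4)*3^(1/8)*x/2) + C3*sin(2^(3/4)*3^(1/8)*x/2) + C4*cos(2^(3/4)*3^(1/8)*x/2) + 2*sqrt(3)/3


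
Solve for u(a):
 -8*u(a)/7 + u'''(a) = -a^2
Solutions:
 u(a) = C3*exp(2*7^(2/3)*a/7) + 7*a^2/8 + (C1*sin(sqrt(3)*7^(2/3)*a/7) + C2*cos(sqrt(3)*7^(2/3)*a/7))*exp(-7^(2/3)*a/7)


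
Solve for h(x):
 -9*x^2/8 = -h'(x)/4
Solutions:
 h(x) = C1 + 3*x^3/2


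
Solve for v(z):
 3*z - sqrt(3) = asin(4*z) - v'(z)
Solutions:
 v(z) = C1 - 3*z^2/2 + z*asin(4*z) + sqrt(3)*z + sqrt(1 - 16*z^2)/4


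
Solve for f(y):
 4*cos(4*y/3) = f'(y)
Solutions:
 f(y) = C1 + 3*sin(4*y/3)


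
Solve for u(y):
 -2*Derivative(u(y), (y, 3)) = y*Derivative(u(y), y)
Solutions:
 u(y) = C1 + Integral(C2*airyai(-2^(2/3)*y/2) + C3*airybi(-2^(2/3)*y/2), y)


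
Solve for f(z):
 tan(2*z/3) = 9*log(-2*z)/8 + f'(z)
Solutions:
 f(z) = C1 - 9*z*log(-z)/8 - 9*z*log(2)/8 + 9*z/8 - 3*log(cos(2*z/3))/2


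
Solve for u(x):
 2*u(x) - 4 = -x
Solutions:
 u(x) = 2 - x/2


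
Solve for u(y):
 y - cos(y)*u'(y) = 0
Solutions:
 u(y) = C1 + Integral(y/cos(y), y)


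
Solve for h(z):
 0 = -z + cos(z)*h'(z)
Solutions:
 h(z) = C1 + Integral(z/cos(z), z)


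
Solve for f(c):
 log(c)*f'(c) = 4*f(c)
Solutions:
 f(c) = C1*exp(4*li(c))


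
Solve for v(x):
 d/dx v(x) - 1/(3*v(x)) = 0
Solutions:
 v(x) = -sqrt(C1 + 6*x)/3
 v(x) = sqrt(C1 + 6*x)/3


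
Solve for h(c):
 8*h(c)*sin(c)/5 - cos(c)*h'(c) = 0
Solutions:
 h(c) = C1/cos(c)^(8/5)


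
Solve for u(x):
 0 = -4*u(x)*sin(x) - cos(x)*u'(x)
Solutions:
 u(x) = C1*cos(x)^4


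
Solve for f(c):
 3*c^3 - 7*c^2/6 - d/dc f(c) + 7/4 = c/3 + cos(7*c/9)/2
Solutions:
 f(c) = C1 + 3*c^4/4 - 7*c^3/18 - c^2/6 + 7*c/4 - 9*sin(7*c/9)/14


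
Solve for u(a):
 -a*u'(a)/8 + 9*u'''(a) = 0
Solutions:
 u(a) = C1 + Integral(C2*airyai(3^(1/3)*a/6) + C3*airybi(3^(1/3)*a/6), a)


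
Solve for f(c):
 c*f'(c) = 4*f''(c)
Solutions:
 f(c) = C1 + C2*erfi(sqrt(2)*c/4)


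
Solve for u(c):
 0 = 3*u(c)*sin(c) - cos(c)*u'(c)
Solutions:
 u(c) = C1/cos(c)^3


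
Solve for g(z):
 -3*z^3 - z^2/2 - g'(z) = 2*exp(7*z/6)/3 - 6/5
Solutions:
 g(z) = C1 - 3*z^4/4 - z^3/6 + 6*z/5 - 4*exp(7*z/6)/7


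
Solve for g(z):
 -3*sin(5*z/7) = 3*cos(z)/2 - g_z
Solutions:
 g(z) = C1 + 3*sin(z)/2 - 21*cos(5*z/7)/5


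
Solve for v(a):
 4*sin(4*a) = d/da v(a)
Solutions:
 v(a) = C1 - cos(4*a)


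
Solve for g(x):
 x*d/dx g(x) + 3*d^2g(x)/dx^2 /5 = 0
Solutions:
 g(x) = C1 + C2*erf(sqrt(30)*x/6)


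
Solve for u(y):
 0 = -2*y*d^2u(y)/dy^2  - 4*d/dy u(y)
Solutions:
 u(y) = C1 + C2/y


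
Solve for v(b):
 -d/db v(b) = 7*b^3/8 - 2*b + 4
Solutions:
 v(b) = C1 - 7*b^4/32 + b^2 - 4*b


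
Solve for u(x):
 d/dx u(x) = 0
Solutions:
 u(x) = C1


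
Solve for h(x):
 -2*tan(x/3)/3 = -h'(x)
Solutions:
 h(x) = C1 - 2*log(cos(x/3))


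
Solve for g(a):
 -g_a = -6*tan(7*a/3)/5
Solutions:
 g(a) = C1 - 18*log(cos(7*a/3))/35


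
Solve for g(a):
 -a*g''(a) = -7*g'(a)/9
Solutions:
 g(a) = C1 + C2*a^(16/9)


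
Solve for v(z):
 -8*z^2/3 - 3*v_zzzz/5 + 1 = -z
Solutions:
 v(z) = C1 + C2*z + C3*z^2 + C4*z^3 - z^6/81 + z^5/72 + 5*z^4/72


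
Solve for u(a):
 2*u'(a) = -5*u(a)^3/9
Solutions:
 u(a) = -3*sqrt(-1/(C1 - 5*a))
 u(a) = 3*sqrt(-1/(C1 - 5*a))


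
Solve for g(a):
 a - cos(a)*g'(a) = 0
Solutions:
 g(a) = C1 + Integral(a/cos(a), a)


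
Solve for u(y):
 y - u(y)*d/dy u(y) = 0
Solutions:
 u(y) = -sqrt(C1 + y^2)
 u(y) = sqrt(C1 + y^2)


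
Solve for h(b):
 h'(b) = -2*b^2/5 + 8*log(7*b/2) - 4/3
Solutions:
 h(b) = C1 - 2*b^3/15 + 8*b*log(b) - 28*b/3 - 8*b*log(2) + 8*b*log(7)


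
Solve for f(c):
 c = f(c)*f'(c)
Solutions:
 f(c) = -sqrt(C1 + c^2)
 f(c) = sqrt(C1 + c^2)


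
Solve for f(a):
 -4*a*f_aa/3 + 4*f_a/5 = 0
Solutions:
 f(a) = C1 + C2*a^(8/5)


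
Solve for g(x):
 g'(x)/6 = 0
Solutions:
 g(x) = C1


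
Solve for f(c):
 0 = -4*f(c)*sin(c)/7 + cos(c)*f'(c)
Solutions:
 f(c) = C1/cos(c)^(4/7)


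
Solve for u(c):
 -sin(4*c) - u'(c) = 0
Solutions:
 u(c) = C1 + cos(4*c)/4


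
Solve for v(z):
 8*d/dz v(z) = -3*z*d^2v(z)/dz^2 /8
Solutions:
 v(z) = C1 + C2/z^(61/3)


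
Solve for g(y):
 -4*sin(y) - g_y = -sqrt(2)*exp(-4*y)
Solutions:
 g(y) = C1 + 4*cos(y) - sqrt(2)*exp(-4*y)/4


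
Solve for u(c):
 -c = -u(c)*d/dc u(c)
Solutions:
 u(c) = -sqrt(C1 + c^2)
 u(c) = sqrt(C1 + c^2)


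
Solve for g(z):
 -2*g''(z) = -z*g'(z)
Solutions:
 g(z) = C1 + C2*erfi(z/2)


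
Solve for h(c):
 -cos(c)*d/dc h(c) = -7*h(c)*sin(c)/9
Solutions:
 h(c) = C1/cos(c)^(7/9)


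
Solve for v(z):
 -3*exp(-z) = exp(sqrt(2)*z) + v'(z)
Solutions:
 v(z) = C1 - sqrt(2)*exp(sqrt(2)*z)/2 + 3*exp(-z)


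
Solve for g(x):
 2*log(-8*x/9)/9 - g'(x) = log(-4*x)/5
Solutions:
 g(x) = C1 + x*log(-x)/45 + x*(-20*log(3) - 1 + 12*log(2))/45


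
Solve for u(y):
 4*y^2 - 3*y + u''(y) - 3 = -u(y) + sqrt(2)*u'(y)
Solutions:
 u(y) = -4*y^2 - 8*sqrt(2)*y + 3*y + (C1*sin(sqrt(2)*y/2) + C2*cos(sqrt(2)*y/2))*exp(sqrt(2)*y/2) - 5 + 3*sqrt(2)


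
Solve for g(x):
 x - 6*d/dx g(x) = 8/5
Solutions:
 g(x) = C1 + x^2/12 - 4*x/15


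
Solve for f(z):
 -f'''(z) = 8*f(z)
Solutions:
 f(z) = C3*exp(-2*z) + (C1*sin(sqrt(3)*z) + C2*cos(sqrt(3)*z))*exp(z)


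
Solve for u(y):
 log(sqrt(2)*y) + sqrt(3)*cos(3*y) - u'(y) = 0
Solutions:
 u(y) = C1 + y*log(y) - y + y*log(2)/2 + sqrt(3)*sin(3*y)/3


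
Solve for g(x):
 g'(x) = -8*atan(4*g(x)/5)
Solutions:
 Integral(1/atan(4*_y/5), (_y, g(x))) = C1 - 8*x


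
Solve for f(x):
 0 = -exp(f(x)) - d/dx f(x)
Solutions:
 f(x) = log(1/(C1 + x))


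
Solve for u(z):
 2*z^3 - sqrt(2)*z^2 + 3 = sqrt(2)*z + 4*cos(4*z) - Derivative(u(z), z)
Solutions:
 u(z) = C1 - z^4/2 + sqrt(2)*z^3/3 + sqrt(2)*z^2/2 - 3*z + sin(4*z)


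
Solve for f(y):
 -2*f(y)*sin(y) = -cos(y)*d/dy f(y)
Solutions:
 f(y) = C1/cos(y)^2


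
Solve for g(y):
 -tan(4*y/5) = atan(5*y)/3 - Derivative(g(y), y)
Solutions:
 g(y) = C1 + y*atan(5*y)/3 - log(25*y^2 + 1)/30 - 5*log(cos(4*y/5))/4


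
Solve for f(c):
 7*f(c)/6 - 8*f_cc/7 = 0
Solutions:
 f(c) = C1*exp(-7*sqrt(3)*c/12) + C2*exp(7*sqrt(3)*c/12)


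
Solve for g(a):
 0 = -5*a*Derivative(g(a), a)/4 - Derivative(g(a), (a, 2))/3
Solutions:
 g(a) = C1 + C2*erf(sqrt(30)*a/4)


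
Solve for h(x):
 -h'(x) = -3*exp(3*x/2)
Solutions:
 h(x) = C1 + 2*exp(3*x/2)


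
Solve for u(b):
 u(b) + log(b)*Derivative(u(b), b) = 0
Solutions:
 u(b) = C1*exp(-li(b))


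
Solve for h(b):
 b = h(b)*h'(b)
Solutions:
 h(b) = -sqrt(C1 + b^2)
 h(b) = sqrt(C1 + b^2)


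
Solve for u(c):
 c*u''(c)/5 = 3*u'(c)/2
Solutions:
 u(c) = C1 + C2*c^(17/2)


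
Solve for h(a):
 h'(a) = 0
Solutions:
 h(a) = C1


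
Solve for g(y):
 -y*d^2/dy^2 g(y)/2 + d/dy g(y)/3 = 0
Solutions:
 g(y) = C1 + C2*y^(5/3)


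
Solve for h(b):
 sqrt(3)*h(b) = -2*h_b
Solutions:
 h(b) = C1*exp(-sqrt(3)*b/2)


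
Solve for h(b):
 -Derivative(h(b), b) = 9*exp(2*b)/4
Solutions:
 h(b) = C1 - 9*exp(2*b)/8


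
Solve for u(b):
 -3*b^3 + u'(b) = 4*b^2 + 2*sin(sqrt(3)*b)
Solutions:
 u(b) = C1 + 3*b^4/4 + 4*b^3/3 - 2*sqrt(3)*cos(sqrt(3)*b)/3


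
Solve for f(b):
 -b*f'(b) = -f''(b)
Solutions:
 f(b) = C1 + C2*erfi(sqrt(2)*b/2)


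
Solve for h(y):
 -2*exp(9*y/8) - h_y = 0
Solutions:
 h(y) = C1 - 16*exp(9*y/8)/9


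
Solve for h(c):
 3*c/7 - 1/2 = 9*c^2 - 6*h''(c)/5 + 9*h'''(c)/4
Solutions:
 h(c) = C1 + C2*c + C3*exp(8*c/15) + 5*c^4/8 + 1555*c^3/336 + 70535*c^2/2688


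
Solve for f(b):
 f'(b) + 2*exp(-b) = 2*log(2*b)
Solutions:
 f(b) = C1 + 2*b*log(b) + 2*b*(-1 + log(2)) + 2*exp(-b)


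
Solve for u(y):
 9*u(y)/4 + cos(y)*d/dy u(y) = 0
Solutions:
 u(y) = C1*(sin(y) - 1)^(9/8)/(sin(y) + 1)^(9/8)


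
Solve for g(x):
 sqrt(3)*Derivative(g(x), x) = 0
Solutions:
 g(x) = C1


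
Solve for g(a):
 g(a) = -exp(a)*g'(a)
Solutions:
 g(a) = C1*exp(exp(-a))


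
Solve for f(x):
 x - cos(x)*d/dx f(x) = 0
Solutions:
 f(x) = C1 + Integral(x/cos(x), x)


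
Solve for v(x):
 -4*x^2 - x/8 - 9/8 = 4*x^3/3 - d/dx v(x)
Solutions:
 v(x) = C1 + x^4/3 + 4*x^3/3 + x^2/16 + 9*x/8


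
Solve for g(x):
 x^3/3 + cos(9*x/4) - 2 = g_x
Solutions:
 g(x) = C1 + x^4/12 - 2*x + 4*sin(9*x/4)/9


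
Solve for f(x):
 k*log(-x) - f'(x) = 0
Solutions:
 f(x) = C1 + k*x*log(-x) - k*x


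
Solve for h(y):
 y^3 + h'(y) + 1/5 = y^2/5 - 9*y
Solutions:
 h(y) = C1 - y^4/4 + y^3/15 - 9*y^2/2 - y/5


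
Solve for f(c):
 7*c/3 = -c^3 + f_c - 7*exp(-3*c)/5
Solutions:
 f(c) = C1 + c^4/4 + 7*c^2/6 - 7*exp(-3*c)/15


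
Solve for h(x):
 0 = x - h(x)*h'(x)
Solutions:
 h(x) = -sqrt(C1 + x^2)
 h(x) = sqrt(C1 + x^2)


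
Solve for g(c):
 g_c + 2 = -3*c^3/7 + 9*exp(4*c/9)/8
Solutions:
 g(c) = C1 - 3*c^4/28 - 2*c + 81*exp(4*c/9)/32


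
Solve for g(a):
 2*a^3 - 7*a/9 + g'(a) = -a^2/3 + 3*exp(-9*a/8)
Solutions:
 g(a) = C1 - a^4/2 - a^3/9 + 7*a^2/18 - 8*exp(-9*a/8)/3


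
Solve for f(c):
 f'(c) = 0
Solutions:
 f(c) = C1


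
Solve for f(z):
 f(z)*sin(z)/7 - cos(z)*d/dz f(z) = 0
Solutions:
 f(z) = C1/cos(z)^(1/7)


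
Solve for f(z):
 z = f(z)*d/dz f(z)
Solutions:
 f(z) = -sqrt(C1 + z^2)
 f(z) = sqrt(C1 + z^2)


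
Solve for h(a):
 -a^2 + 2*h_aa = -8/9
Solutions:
 h(a) = C1 + C2*a + a^4/24 - 2*a^2/9


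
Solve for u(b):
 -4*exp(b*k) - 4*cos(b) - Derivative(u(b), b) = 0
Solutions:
 u(b) = C1 - 4*sin(b) - 4*exp(b*k)/k


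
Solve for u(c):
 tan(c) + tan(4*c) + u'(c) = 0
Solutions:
 u(c) = C1 + log(cos(c)) + log(cos(4*c))/4


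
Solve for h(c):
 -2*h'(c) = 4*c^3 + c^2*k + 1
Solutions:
 h(c) = C1 - c^4/2 - c^3*k/6 - c/2


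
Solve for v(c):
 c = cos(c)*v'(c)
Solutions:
 v(c) = C1 + Integral(c/cos(c), c)


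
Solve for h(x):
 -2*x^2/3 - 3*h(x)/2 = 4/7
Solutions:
 h(x) = -4*x^2/9 - 8/21


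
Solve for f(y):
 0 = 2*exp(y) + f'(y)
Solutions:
 f(y) = C1 - 2*exp(y)


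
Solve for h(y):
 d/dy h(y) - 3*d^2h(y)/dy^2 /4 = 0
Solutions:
 h(y) = C1 + C2*exp(4*y/3)


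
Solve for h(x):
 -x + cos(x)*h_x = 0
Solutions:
 h(x) = C1 + Integral(x/cos(x), x)


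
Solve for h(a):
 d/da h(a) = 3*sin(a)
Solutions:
 h(a) = C1 - 3*cos(a)


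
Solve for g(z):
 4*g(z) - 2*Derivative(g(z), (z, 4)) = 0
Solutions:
 g(z) = C1*exp(-2^(1/4)*z) + C2*exp(2^(1/4)*z) + C3*sin(2^(1/4)*z) + C4*cos(2^(1/4)*z)


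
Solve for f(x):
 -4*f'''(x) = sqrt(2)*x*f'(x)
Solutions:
 f(x) = C1 + Integral(C2*airyai(-sqrt(2)*x/2) + C3*airybi(-sqrt(2)*x/2), x)


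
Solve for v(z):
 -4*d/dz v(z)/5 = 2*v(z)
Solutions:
 v(z) = C1*exp(-5*z/2)


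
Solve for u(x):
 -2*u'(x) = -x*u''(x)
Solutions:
 u(x) = C1 + C2*x^3


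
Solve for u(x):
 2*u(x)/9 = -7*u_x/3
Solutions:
 u(x) = C1*exp(-2*x/21)


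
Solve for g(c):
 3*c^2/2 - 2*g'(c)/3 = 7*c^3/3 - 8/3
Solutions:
 g(c) = C1 - 7*c^4/8 + 3*c^3/4 + 4*c


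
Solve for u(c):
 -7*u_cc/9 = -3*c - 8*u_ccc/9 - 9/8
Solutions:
 u(c) = C1 + C2*c + C3*exp(7*c/8) + 9*c^3/14 + 2295*c^2/784


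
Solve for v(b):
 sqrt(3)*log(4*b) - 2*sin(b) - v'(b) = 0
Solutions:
 v(b) = C1 + sqrt(3)*b*(log(b) - 1) + 2*sqrt(3)*b*log(2) + 2*cos(b)


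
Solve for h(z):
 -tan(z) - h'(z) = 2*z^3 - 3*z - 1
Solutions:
 h(z) = C1 - z^4/2 + 3*z^2/2 + z + log(cos(z))


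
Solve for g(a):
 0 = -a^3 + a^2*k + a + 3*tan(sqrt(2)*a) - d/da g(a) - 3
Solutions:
 g(a) = C1 - a^4/4 + a^3*k/3 + a^2/2 - 3*a - 3*sqrt(2)*log(cos(sqrt(2)*a))/2


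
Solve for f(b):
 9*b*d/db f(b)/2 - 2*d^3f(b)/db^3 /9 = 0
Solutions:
 f(b) = C1 + Integral(C2*airyai(3*6^(1/3)*b/2) + C3*airybi(3*6^(1/3)*b/2), b)


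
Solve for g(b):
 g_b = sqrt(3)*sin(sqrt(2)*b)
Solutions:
 g(b) = C1 - sqrt(6)*cos(sqrt(2)*b)/2


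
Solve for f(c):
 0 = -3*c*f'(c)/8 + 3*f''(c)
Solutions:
 f(c) = C1 + C2*erfi(c/4)


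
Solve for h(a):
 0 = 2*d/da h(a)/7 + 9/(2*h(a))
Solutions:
 h(a) = -sqrt(C1 - 126*a)/2
 h(a) = sqrt(C1 - 126*a)/2


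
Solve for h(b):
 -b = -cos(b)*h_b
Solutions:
 h(b) = C1 + Integral(b/cos(b), b)


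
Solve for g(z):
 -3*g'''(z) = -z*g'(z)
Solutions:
 g(z) = C1 + Integral(C2*airyai(3^(2/3)*z/3) + C3*airybi(3^(2/3)*z/3), z)


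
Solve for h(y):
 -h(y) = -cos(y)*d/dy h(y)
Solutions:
 h(y) = C1*sqrt(sin(y) + 1)/sqrt(sin(y) - 1)


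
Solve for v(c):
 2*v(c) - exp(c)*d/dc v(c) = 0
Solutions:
 v(c) = C1*exp(-2*exp(-c))


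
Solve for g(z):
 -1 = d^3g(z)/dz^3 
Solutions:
 g(z) = C1 + C2*z + C3*z^2 - z^3/6


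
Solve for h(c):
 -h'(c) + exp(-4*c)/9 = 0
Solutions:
 h(c) = C1 - exp(-4*c)/36


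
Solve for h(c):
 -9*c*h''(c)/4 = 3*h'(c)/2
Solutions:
 h(c) = C1 + C2*c^(1/3)


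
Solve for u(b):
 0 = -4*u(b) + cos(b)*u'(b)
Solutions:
 u(b) = C1*(sin(b)^2 + 2*sin(b) + 1)/(sin(b)^2 - 2*sin(b) + 1)


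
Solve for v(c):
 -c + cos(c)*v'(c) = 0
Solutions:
 v(c) = C1 + Integral(c/cos(c), c)


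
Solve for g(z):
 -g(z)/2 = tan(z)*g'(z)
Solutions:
 g(z) = C1/sqrt(sin(z))


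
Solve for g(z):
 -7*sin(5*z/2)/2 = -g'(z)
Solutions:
 g(z) = C1 - 7*cos(5*z/2)/5


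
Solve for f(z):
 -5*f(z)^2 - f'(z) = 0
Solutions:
 f(z) = 1/(C1 + 5*z)


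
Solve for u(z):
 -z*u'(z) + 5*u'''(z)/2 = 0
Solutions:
 u(z) = C1 + Integral(C2*airyai(2^(1/3)*5^(2/3)*z/5) + C3*airybi(2^(1/3)*5^(2/3)*z/5), z)


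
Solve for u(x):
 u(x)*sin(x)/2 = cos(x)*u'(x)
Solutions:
 u(x) = C1/sqrt(cos(x))


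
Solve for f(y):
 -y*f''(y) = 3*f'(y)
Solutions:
 f(y) = C1 + C2/y^2


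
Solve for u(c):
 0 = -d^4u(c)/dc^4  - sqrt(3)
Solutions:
 u(c) = C1 + C2*c + C3*c^2 + C4*c^3 - sqrt(3)*c^4/24


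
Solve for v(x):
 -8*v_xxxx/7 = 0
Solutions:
 v(x) = C1 + C2*x + C3*x^2 + C4*x^3


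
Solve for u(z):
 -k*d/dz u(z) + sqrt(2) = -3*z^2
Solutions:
 u(z) = C1 + z^3/k + sqrt(2)*z/k


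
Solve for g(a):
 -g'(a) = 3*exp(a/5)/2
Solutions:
 g(a) = C1 - 15*exp(a/5)/2


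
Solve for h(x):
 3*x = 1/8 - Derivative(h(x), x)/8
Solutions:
 h(x) = C1 - 12*x^2 + x


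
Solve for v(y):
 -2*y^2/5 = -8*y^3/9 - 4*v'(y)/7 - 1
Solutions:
 v(y) = C1 - 7*y^4/18 + 7*y^3/30 - 7*y/4


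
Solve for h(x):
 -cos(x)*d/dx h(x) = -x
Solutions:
 h(x) = C1 + Integral(x/cos(x), x)


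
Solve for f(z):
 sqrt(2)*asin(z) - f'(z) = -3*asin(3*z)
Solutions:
 f(z) = C1 + 3*z*asin(3*z) + sqrt(1 - 9*z^2) + sqrt(2)*(z*asin(z) + sqrt(1 - z^2))


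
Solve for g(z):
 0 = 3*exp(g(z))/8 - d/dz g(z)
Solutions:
 g(z) = log(-1/(C1 + 3*z)) + 3*log(2)


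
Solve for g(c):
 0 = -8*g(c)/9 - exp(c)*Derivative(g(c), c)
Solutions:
 g(c) = C1*exp(8*exp(-c)/9)


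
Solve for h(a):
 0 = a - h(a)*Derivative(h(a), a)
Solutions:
 h(a) = -sqrt(C1 + a^2)
 h(a) = sqrt(C1 + a^2)


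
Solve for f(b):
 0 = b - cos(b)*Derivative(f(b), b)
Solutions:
 f(b) = C1 + Integral(b/cos(b), b)


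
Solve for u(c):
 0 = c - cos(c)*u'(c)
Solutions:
 u(c) = C1 + Integral(c/cos(c), c)


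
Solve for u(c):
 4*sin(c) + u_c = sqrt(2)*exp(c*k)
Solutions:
 u(c) = C1 + 4*cos(c) + sqrt(2)*exp(c*k)/k


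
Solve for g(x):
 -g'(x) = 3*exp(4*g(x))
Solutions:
 g(x) = log(-I*(1/(C1 + 12*x))^(1/4))
 g(x) = log(I*(1/(C1 + 12*x))^(1/4))
 g(x) = log(-(1/(C1 + 12*x))^(1/4))
 g(x) = log(1/(C1 + 12*x))/4


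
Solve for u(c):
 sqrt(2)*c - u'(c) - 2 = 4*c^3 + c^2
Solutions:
 u(c) = C1 - c^4 - c^3/3 + sqrt(2)*c^2/2 - 2*c


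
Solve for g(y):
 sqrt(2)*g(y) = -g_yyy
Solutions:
 g(y) = C3*exp(-2^(1/6)*y) + (C1*sin(2^(1/6)*sqrt(3)*y/2) + C2*cos(2^(1/6)*sqrt(3)*y/2))*exp(2^(1/6)*y/2)


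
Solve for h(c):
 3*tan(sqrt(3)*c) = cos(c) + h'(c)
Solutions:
 h(c) = C1 - sqrt(3)*log(cos(sqrt(3)*c)) - sin(c)


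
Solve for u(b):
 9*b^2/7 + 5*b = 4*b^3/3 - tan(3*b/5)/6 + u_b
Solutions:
 u(b) = C1 - b^4/3 + 3*b^3/7 + 5*b^2/2 - 5*log(cos(3*b/5))/18


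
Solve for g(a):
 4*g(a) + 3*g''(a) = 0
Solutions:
 g(a) = C1*sin(2*sqrt(3)*a/3) + C2*cos(2*sqrt(3)*a/3)


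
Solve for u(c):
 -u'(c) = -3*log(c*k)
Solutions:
 u(c) = C1 + 3*c*log(c*k) - 3*c


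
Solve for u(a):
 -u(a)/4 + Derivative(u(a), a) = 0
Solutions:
 u(a) = C1*exp(a/4)


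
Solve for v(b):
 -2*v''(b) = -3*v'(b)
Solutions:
 v(b) = C1 + C2*exp(3*b/2)


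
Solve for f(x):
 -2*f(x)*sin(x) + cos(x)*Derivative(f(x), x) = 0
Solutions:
 f(x) = C1/cos(x)^2


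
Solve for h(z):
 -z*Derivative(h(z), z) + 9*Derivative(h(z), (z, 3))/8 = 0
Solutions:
 h(z) = C1 + Integral(C2*airyai(2*3^(1/3)*z/3) + C3*airybi(2*3^(1/3)*z/3), z)


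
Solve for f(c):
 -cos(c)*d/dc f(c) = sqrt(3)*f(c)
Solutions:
 f(c) = C1*(sin(c) - 1)^(sqrt(3)/2)/(sin(c) + 1)^(sqrt(3)/2)


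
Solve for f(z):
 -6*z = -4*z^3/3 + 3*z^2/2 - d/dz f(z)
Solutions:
 f(z) = C1 - z^4/3 + z^3/2 + 3*z^2


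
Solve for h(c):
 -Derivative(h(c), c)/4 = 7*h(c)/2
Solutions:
 h(c) = C1*exp(-14*c)


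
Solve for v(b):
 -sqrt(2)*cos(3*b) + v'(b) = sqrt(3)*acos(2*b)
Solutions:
 v(b) = C1 + sqrt(3)*(b*acos(2*b) - sqrt(1 - 4*b^2)/2) + sqrt(2)*sin(3*b)/3


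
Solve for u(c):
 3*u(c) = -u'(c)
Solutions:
 u(c) = C1*exp(-3*c)


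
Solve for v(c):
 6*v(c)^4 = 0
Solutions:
 v(c) = 0


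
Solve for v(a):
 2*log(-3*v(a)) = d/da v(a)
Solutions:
 -Integral(1/(log(-_y) + log(3)), (_y, v(a)))/2 = C1 - a


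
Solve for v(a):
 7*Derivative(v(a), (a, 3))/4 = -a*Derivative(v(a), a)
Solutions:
 v(a) = C1 + Integral(C2*airyai(-14^(2/3)*a/7) + C3*airybi(-14^(2/3)*a/7), a)


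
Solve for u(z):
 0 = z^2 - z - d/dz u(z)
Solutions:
 u(z) = C1 + z^3/3 - z^2/2


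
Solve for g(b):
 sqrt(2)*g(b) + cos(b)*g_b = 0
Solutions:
 g(b) = C1*(sin(b) - 1)^(sqrt(2)/2)/(sin(b) + 1)^(sqrt(2)/2)


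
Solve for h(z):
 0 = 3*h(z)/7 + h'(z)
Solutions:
 h(z) = C1*exp(-3*z/7)


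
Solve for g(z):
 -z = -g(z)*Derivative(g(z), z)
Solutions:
 g(z) = -sqrt(C1 + z^2)
 g(z) = sqrt(C1 + z^2)


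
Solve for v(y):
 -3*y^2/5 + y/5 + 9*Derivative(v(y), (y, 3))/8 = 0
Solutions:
 v(y) = C1 + C2*y + C3*y^2 + 2*y^5/225 - y^4/135


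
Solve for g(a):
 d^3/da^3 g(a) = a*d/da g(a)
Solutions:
 g(a) = C1 + Integral(C2*airyai(a) + C3*airybi(a), a)


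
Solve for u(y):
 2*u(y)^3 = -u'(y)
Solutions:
 u(y) = -sqrt(2)*sqrt(-1/(C1 - 2*y))/2
 u(y) = sqrt(2)*sqrt(-1/(C1 - 2*y))/2


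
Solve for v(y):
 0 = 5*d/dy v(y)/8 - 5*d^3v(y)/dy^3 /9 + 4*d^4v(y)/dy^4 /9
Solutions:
 v(y) = C1 + C2*exp(y*(5*5^(2/3)/(9*sqrt(579) + 218)^(1/3) + 10 + 5^(1/3)*(9*sqrt(579) + 218)^(1/3))/24)*sin(sqrt(3)*5^(1/3)*y*(-(9*sqrt(579) + 218)^(1/3) + 5*5^(1/3)/(9*sqrt(579) + 218)^(1/3))/24) + C3*exp(y*(5*5^(2/3)/(9*sqrt(579) + 218)^(1/3) + 10 + 5^(1/3)*(9*sqrt(579) + 218)^(1/3))/24)*cos(sqrt(3)*5^(1/3)*y*(-(9*sqrt(579) + 218)^(1/3) + 5*5^(1/3)/(9*sqrt(579) + 218)^(1/3))/24) + C4*exp(y*(-5^(1/3)*(9*sqrt(579) + 218)^(1/3) - 5*5^(2/3)/(9*sqrt(579) + 218)^(1/3) + 5)/12)


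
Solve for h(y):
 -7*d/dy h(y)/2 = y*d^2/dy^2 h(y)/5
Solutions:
 h(y) = C1 + C2/y^(33/2)


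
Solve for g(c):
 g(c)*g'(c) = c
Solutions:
 g(c) = -sqrt(C1 + c^2)
 g(c) = sqrt(C1 + c^2)


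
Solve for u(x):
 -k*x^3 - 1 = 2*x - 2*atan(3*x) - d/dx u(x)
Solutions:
 u(x) = C1 + k*x^4/4 + x^2 - 2*x*atan(3*x) + x + log(9*x^2 + 1)/3


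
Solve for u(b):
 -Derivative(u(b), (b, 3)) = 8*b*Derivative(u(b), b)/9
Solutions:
 u(b) = C1 + Integral(C2*airyai(-2*3^(1/3)*b/3) + C3*airybi(-2*3^(1/3)*b/3), b)


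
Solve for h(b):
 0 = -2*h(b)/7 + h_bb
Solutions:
 h(b) = C1*exp(-sqrt(14)*b/7) + C2*exp(sqrt(14)*b/7)


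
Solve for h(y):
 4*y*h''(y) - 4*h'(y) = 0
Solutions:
 h(y) = C1 + C2*y^2


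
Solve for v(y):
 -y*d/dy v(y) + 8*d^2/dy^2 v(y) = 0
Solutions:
 v(y) = C1 + C2*erfi(y/4)


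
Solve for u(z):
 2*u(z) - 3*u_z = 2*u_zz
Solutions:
 u(z) = C1*exp(-2*z) + C2*exp(z/2)


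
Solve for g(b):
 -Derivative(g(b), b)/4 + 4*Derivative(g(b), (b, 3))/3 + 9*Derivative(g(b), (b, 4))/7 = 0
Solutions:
 g(b) = C1 + C2*exp(-b*(448*7^(2/3)/(243*sqrt(8873) + 33961)^(1/3) + 7^(1/3)*(243*sqrt(8873) + 33961)^(1/3) + 112)/324)*sin(sqrt(3)*7^(1/3)*b*(-(243*sqrt(8873) + 33961)^(1/3) + 448*7^(1/3)/(243*sqrt(8873) + 33961)^(1/3))/324) + C3*exp(-b*(448*7^(2/3)/(243*sqrt(8873) + 33961)^(1/3) + 7^(1/3)*(243*sqrt(8873) + 33961)^(1/3) + 112)/324)*cos(sqrt(3)*7^(1/3)*b*(-(243*sqrt(8873) + 33961)^(1/3) + 448*7^(1/3)/(243*sqrt(8873) + 33961)^(1/3))/324) + C4*exp(b*(-56 + 448*7^(2/3)/(243*sqrt(8873) + 33961)^(1/3) + 7^(1/3)*(243*sqrt(8873) + 33961)^(1/3))/162)


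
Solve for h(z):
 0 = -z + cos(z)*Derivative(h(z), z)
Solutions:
 h(z) = C1 + Integral(z/cos(z), z)
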